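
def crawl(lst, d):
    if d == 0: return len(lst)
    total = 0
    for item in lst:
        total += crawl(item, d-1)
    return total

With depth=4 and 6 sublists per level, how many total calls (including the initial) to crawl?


At depth 0 (root): 1 call
At depth 1: each of 1 parents calls crawl on 6 children = 6 calls
At depth 2: each of 6 parents calls crawl on 6 children = 36 calls
At depth 3: each of 36 parents calls crawl on 6 children = 216 calls
At depth 4: each of 216 parents calls crawl on 6 children = 1296 calls
Total: 1 + 6 + 36 + 216 + 1296 = 1555

1555


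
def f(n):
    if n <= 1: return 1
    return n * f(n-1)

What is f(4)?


f(4)
= 4 * f(3)
= 4 * 3 * f(2)
= 4 * 3 * 2 * f(1)
= 4 * 3 * 2 * 1
= 24

24


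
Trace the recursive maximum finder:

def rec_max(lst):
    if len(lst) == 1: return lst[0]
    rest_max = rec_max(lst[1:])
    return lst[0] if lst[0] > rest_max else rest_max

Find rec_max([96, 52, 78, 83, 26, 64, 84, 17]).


rec_max([96, 52, 78, 83, 26, 64, 84, 17]): compare 96 with rec_max([52, 78, 83, 26, 64, 84, 17])
rec_max([52, 78, 83, 26, 64, 84, 17]): compare 52 with rec_max([78, 83, 26, 64, 84, 17])
rec_max([78, 83, 26, 64, 84, 17]): compare 78 with rec_max([83, 26, 64, 84, 17])
rec_max([83, 26, 64, 84, 17]): compare 83 with rec_max([26, 64, 84, 17])
rec_max([26, 64, 84, 17]): compare 26 with rec_max([64, 84, 17])
rec_max([64, 84, 17]): compare 64 with rec_max([84, 17])
rec_max([84, 17]): compare 84 with rec_max([17])
rec_max([17]) = 17  (base case)
Compare 84 with 17 -> 84
Compare 64 with 84 -> 84
Compare 26 with 84 -> 84
Compare 83 with 84 -> 84
Compare 78 with 84 -> 84
Compare 52 with 84 -> 84
Compare 96 with 84 -> 96

96


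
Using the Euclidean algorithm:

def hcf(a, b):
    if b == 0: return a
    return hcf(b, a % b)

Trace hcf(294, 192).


hcf(294, 192) = hcf(192, 102)
hcf(192, 102) = hcf(102, 90)
hcf(102, 90) = hcf(90, 12)
hcf(90, 12) = hcf(12, 6)
hcf(12, 6) = hcf(6, 0)
hcf(6, 0) = 6  (base case)

6


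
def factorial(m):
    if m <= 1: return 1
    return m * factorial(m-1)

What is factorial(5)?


factorial(5)
= 5 * factorial(4)
= 5 * 4 * factorial(3)
= 5 * 4 * 3 * factorial(2)
= 5 * 4 * 3 * 2 * factorial(1)
= 5 * 4 * 3 * 2 * 1
= 120

120


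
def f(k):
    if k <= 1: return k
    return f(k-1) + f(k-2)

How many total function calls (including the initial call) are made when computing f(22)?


Let C(n) = total calls for f(n)
C(0) = 1, C(1) = 1
C(2) = 1 + C(1) + C(0) = 1 + 1 + 1 = 3
C(3) = 1 + C(2) + C(1) = 1 + 3 + 1 = 5
C(4) = 1 + C(3) + C(2) = 1 + 5 + 3 = 9
C(5) = 1 + C(4) + C(3) = 1 + 9 + 5 = 15
C(6) = 1 + C(5) + C(4) = 1 + 15 + 9 = 25
C(7) = 1 + C(6) + C(5) = 1 + 25 + 15 = 41
C(8) = 1 + C(7) + C(6) = 1 + 41 + 25 = 67
C(9) = 1 + C(8) + C(7) = 1 + 67 + 41 = 109
C(10) = 1 + C(9) + C(8) = 1 + 109 + 67 = 177
C(11) = 1 + C(10) + C(9) = 1 + 177 + 109 = 287
C(12) = 1 + C(11) + C(10) = 1 + 287 + 177 = 465
C(13) = 1 + C(12) + C(11) = 1 + 465 + 287 = 753
C(14) = 1 + C(13) + C(12) = 1 + 753 + 465 = 1219
C(15) = 1 + C(14) + C(13) = 1 + 1219 + 753 = 1973
C(16) = 1 + C(15) + C(14) = 1 + 1973 + 1219 = 3193
C(17) = 1 + C(16) + C(15) = 1 + 3193 + 1973 = 5167
C(18) = 1 + C(17) + C(16) = 1 + 5167 + 3193 = 8361
C(19) = 1 + C(18) + C(17) = 1 + 8361 + 5167 = 13529
C(20) = 1 + C(19) + C(18) = 1 + 13529 + 8361 = 21891
C(21) = 1 + C(20) + C(19) = 1 + 21891 + 13529 = 35421
C(22) = 1 + C(21) + C(20) = 1 + 35421 + 21891 = 57313

57313


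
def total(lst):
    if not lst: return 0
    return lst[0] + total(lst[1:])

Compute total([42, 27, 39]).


total([42, 27, 39]) = 42 + total([27, 39])
total([27, 39]) = 27 + total([39])
total([39]) = 39 + total([])
total([]) = 0  (base case)
Total: 42 + 27 + 39 + 0 = 108

108


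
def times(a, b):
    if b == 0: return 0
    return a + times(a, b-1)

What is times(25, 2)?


times(25, 2) = 25 + times(25, 1)
times(25, 1) = 25 + times(25, 0)
times(25, 0) = 0  (base case)
Total: 25 + 25 + 0 = 50

50


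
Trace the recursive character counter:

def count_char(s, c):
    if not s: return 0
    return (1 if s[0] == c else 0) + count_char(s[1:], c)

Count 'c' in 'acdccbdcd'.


s[0]='a' != 'c' -> 0
s[0]='c' == 'c' -> 1
s[0]='d' != 'c' -> 0
s[0]='c' == 'c' -> 1
s[0]='c' == 'c' -> 1
s[0]='b' != 'c' -> 0
s[0]='d' != 'c' -> 0
s[0]='c' == 'c' -> 1
s[0]='d' != 'c' -> 0
Sum: 0 + 1 + 0 + 1 + 1 + 0 + 0 + 1 + 0 = 4

4


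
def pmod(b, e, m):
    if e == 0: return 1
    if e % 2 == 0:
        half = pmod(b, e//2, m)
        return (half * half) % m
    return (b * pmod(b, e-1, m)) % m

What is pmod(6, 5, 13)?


pmod(6, 5, 13): e is odd, compute pmod(6, 4, 13)
  pmod(6, 4, 13): e is even, compute pmod(6, 2, 13)
    pmod(6, 2, 13): e is even, compute pmod(6, 1, 13)
      pmod(6, 1, 13): e is odd, compute pmod(6, 0, 13)
        pmod(6, 0, 13) = 1
      (6 * 1) % 13 = 6
    half=6, (6*6) % 13 = 10
  half=10, (10*10) % 13 = 9
(6 * 9) % 13 = 2

2


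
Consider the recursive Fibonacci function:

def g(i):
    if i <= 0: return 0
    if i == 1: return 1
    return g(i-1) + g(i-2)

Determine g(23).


Computing g(23) bottom-up:
g(0) = 0
g(1) = 1
g(2) = g(1) + g(0) = 1 + 0 = 1
g(3) = g(2) + g(1) = 1 + 1 = 2
g(4) = g(3) + g(2) = 2 + 1 = 3
g(5) = g(4) + g(3) = 3 + 2 = 5
g(6) = g(5) + g(4) = 5 + 3 = 8
g(7) = g(6) + g(5) = 8 + 5 = 13
g(8) = g(7) + g(6) = 13 + 8 = 21
g(9) = g(8) + g(7) = 21 + 13 = 34
g(10) = g(9) + g(8) = 34 + 21 = 55
g(11) = g(10) + g(9) = 55 + 34 = 89
g(12) = g(11) + g(10) = 89 + 55 = 144
g(13) = g(12) + g(11) = 144 + 89 = 233
g(14) = g(13) + g(12) = 233 + 144 = 377
g(15) = g(14) + g(13) = 377 + 233 = 610
g(16) = g(15) + g(14) = 610 + 377 = 987
g(17) = g(16) + g(15) = 987 + 610 = 1597
g(18) = g(17) + g(16) = 1597 + 987 = 2584
g(19) = g(18) + g(17) = 2584 + 1597 = 4181
g(20) = g(19) + g(18) = 4181 + 2584 = 6765
g(21) = g(20) + g(19) = 6765 + 4181 = 10946
g(22) = g(21) + g(20) = 10946 + 6765 = 17711
g(23) = g(22) + g(21) = 17711 + 10946 = 28657

28657


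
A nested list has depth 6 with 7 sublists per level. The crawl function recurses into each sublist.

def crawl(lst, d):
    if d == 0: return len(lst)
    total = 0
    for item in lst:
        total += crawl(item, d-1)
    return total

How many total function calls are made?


At depth 0 (root): 1 call
At depth 1: each of 1 parents calls crawl on 7 children = 7 calls
At depth 2: each of 7 parents calls crawl on 7 children = 49 calls
At depth 3: each of 49 parents calls crawl on 7 children = 343 calls
At depth 4: each of 343 parents calls crawl on 7 children = 2401 calls
At depth 5: each of 2401 parents calls crawl on 7 children = 16807 calls
At depth 6: each of 16807 parents calls crawl on 7 children = 117649 calls
Total: 1 + 7 + 49 + 343 + 2401 + 16807 + 117649 = 137257

137257


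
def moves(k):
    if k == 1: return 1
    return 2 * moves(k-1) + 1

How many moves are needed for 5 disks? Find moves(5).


moves(5) = 2 * moves(4) + 1
moves(4) = 2 * moves(3) + 1
moves(3) = 2 * moves(2) + 1
moves(2) = 2 * moves(1) + 1
moves(1) = 1  (base case)
moves(2) = 2 * 1 + 1 = 3
moves(3) = 2 * 3 + 1 = 7
moves(4) = 2 * 7 + 1 = 15
moves(5) = 2 * 15 + 1 = 31

31


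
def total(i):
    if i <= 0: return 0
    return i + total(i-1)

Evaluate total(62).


total(62)
= 62 + 61 + 60 + 59 + 58 + 57 + 56 + 55 + 54 + 53 + 52 + 51 + 50 + 49 + 48 + 47 + 46 + 45 + 44 + 43 + 42 + 41 + 40 + 39 + 38 + 37 + 36 + 35 + 34 + 33 + 32 + 31 + 30 + 29 + 28 + 27 + 26 + 25 + 24 + 23 + 22 + 21 + 20 + 19 + 18 + 17 + 16 + 15 + 14 + 13 + 12 + 11 + 10 + 9 + 8 + 7 + 6 + 5 + 4 + 3 + 2 + 1 + total(0)
= 62 + 61 + 60 + 59 + 58 + 57 + 56 + 55 + 54 + 53 + 52 + 51 + 50 + 49 + 48 + 47 + 46 + 45 + 44 + 43 + 42 + 41 + 40 + 39 + 38 + 37 + 36 + 35 + 34 + 33 + 32 + 31 + 30 + 29 + 28 + 27 + 26 + 25 + 24 + 23 + 22 + 21 + 20 + 19 + 18 + 17 + 16 + 15 + 14 + 13 + 12 + 11 + 10 + 9 + 8 + 7 + 6 + 5 + 4 + 3 + 2 + 1 + 0
= 1953

1953


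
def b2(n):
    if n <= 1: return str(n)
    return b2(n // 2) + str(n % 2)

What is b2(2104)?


b2(2104) = b2(1052) + '0'
b2(1052) = b2(526) + '0'
b2(526) = b2(263) + '0'
b2(263) = b2(131) + '1'
b2(131) = b2(65) + '1'
b2(65) = b2(32) + '1'
b2(32) = b2(16) + '0'
b2(16) = b2(8) + '0'
b2(8) = b2(4) + '0'
b2(4) = b2(2) + '0'
b2(2) = b2(1) + '0'
b2(1) = '1'  (base case)
Concatenating: '1' + '0' + '0' + '0' + '0' + '0' + '1' + '1' + '1' + '0' + '0' + '0' = '100000111000'

100000111000


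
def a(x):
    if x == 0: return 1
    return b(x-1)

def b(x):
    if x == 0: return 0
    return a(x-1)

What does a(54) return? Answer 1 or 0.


a(54) = b(53)
b(53) = a(52)
a(52) = b(51)
b(51) = a(50)
a(50) = b(49)
b(49) = a(48)
a(48) = b(47)
b(47) = a(46)
a(46) = b(45)
b(45) = a(44)
a(44) = b(43)
b(43) = a(42)
a(42) = b(41)
b(41) = a(40)
a(40) = b(39)
b(39) = a(38)
a(38) = b(37)
b(37) = a(36)
a(36) = b(35)
b(35) = a(34)
a(34) = b(33)
b(33) = a(32)
a(32) = b(31)
b(31) = a(30)
a(30) = b(29)
b(29) = a(28)
a(28) = b(27)
b(27) = a(26)
a(26) = b(25)
b(25) = a(24)
a(24) = b(23)
b(23) = a(22)
a(22) = b(21)
b(21) = a(20)
a(20) = b(19)
b(19) = a(18)
a(18) = b(17)
b(17) = a(16)
a(16) = b(15)
b(15) = a(14)
a(14) = b(13)
b(13) = a(12)
a(12) = b(11)
b(11) = a(10)
a(10) = b(9)
b(9) = a(8)
a(8) = b(7)
b(7) = a(6)
a(6) = b(5)
b(5) = a(4)
a(4) = b(3)
b(3) = a(2)
a(2) = b(1)
b(1) = a(0)
a(0) = 1  (base case)
Result: 1

1


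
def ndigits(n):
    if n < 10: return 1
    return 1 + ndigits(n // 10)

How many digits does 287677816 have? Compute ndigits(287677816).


ndigits(287677816) = 1 + ndigits(28767781)
ndigits(28767781) = 1 + ndigits(2876778)
ndigits(2876778) = 1 + ndigits(287677)
ndigits(287677) = 1 + ndigits(28767)
ndigits(28767) = 1 + ndigits(2876)
ndigits(2876) = 1 + ndigits(287)
ndigits(287) = 1 + ndigits(28)
ndigits(28) = 1 + ndigits(2)
ndigits(2) = 1  (base case: 2 < 10)
Unwinding: 1 + 1 + 1 + 1 + 1 + 1 + 1 + 1 + 1 = 9

9


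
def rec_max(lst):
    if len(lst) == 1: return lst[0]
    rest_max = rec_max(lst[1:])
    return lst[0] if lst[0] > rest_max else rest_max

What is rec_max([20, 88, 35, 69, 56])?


rec_max([20, 88, 35, 69, 56]): compare 20 with rec_max([88, 35, 69, 56])
rec_max([88, 35, 69, 56]): compare 88 with rec_max([35, 69, 56])
rec_max([35, 69, 56]): compare 35 with rec_max([69, 56])
rec_max([69, 56]): compare 69 with rec_max([56])
rec_max([56]) = 56  (base case)
Compare 69 with 56 -> 69
Compare 35 with 69 -> 69
Compare 88 with 69 -> 88
Compare 20 with 88 -> 88

88


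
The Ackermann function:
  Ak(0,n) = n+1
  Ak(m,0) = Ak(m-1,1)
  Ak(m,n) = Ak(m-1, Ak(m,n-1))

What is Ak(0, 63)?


Ak(0, 63) = 64
Result: Ak(0, 63) = 64

64


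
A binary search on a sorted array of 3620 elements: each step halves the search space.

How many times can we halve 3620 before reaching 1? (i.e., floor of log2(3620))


3620 / 2 = 1810
1810 / 2 = 905
905 / 2 = 452
452 / 2 = 226
226 / 2 = 113
113 / 2 = 56
56 / 2 = 28
28 / 2 = 14
14 / 2 = 7
7 / 2 = 3
3 / 2 = 1
Reached 1 after 11 halvings

11


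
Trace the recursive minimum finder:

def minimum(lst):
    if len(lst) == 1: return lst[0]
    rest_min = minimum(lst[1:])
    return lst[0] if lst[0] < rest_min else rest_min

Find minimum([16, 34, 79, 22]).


minimum([16, 34, 79, 22]): compare 16 with minimum([34, 79, 22])
minimum([34, 79, 22]): compare 34 with minimum([79, 22])
minimum([79, 22]): compare 79 with minimum([22])
minimum([22]) = 22  (base case)
Compare 79 with 22 -> 22
Compare 34 with 22 -> 22
Compare 16 with 22 -> 16

16


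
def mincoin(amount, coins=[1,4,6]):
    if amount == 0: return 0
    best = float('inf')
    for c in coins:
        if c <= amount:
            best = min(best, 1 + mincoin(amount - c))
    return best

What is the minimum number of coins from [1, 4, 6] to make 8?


Building up with DP:
mincoin(0) = 0
mincoin(1) = min(1+mincoin(0)=1+0=1) = 1
mincoin(2) = min(1+mincoin(1)=1+1=2) = 2
mincoin(3) = min(1+mincoin(2)=1+2=3) = 3
mincoin(4) = min(1+mincoin(3)=1+3=4, 1+mincoin(0)=1+0=1) = 1
mincoin(5) = min(1+mincoin(4)=1+1=2, 1+mincoin(1)=1+1=2) = 2
mincoin(6) = min(1+mincoin(5)=1+2=3, 1+mincoin(2)=1+2=3, 1+mincoin(0)=1+0=1) = 1
mincoin(7) = min(1+mincoin(6)=1+1=2, 1+mincoin(3)=1+3=4, 1+mincoin(1)=1+1=2) = 2
mincoin(8) = min(1+mincoin(7)=1+2=3, 1+mincoin(4)=1+1=2, 1+mincoin(2)=1+2=3) = 2

2


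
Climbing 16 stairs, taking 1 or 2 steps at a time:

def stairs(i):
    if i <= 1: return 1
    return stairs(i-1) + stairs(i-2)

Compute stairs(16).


Building up from base cases:
stairs(0) = 1
stairs(1) = 1
stairs(2) = stairs(1) + stairs(0) = 1 + 1 = 2
stairs(3) = stairs(2) + stairs(1) = 2 + 1 = 3
stairs(4) = stairs(3) + stairs(2) = 3 + 2 = 5
stairs(5) = stairs(4) + stairs(3) = 5 + 3 = 8
stairs(6) = stairs(5) + stairs(4) = 8 + 5 = 13
stairs(7) = stairs(6) + stairs(5) = 13 + 8 = 21
stairs(8) = stairs(7) + stairs(6) = 21 + 13 = 34
stairs(9) = stairs(8) + stairs(7) = 34 + 21 = 55
stairs(10) = stairs(9) + stairs(8) = 55 + 34 = 89
stairs(11) = stairs(10) + stairs(9) = 89 + 55 = 144
stairs(12) = stairs(11) + stairs(10) = 144 + 89 = 233
stairs(13) = stairs(12) + stairs(11) = 233 + 144 = 377
stairs(14) = stairs(13) + stairs(12) = 377 + 233 = 610
stairs(15) = stairs(14) + stairs(13) = 610 + 377 = 987
stairs(16) = stairs(15) + stairs(14) = 987 + 610 = 1597

1597


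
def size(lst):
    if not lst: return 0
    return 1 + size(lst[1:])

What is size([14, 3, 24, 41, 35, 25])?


size([14, 3, 24, 41, 35, 25]) = 1 + size([3, 24, 41, 35, 25])
size([3, 24, 41, 35, 25]) = 1 + size([24, 41, 35, 25])
size([24, 41, 35, 25]) = 1 + size([41, 35, 25])
size([41, 35, 25]) = 1 + size([35, 25])
size([35, 25]) = 1 + size([25])
size([25]) = 1 + size([])
size([]) = 0  (base case)
Unwinding: 1 + 1 + 1 + 1 + 1 + 1 + 0 = 6

6


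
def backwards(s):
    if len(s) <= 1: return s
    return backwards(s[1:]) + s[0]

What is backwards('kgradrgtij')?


backwards('kgradrgtij') = backwards('gradrgtij') + 'k'
backwards('gradrgtij') = backwards('radrgtij') + 'g'
backwards('radrgtij') = backwards('adrgtij') + 'r'
backwards('adrgtij') = backwards('drgtij') + 'a'
backwards('drgtij') = backwards('rgtij') + 'd'
backwards('rgtij') = backwards('gtij') + 'r'
backwards('gtij') = backwards('tij') + 'g'
backwards('tij') = backwards('ij') + 't'
backwards('ij') = backwards('j') + 'i'
backwards('j') = 'j'  (base case)
Concatenating: 'j' + 'i' + 't' + 'g' + 'r' + 'd' + 'a' + 'r' + 'g' + 'k' = 'jitgrdargk'

jitgrdargk


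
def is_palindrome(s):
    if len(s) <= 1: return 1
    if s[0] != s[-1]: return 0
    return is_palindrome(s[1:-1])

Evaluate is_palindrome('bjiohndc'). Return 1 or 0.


is_palindrome('bjiohndc'): s[0]='b' != s[-1]='c' -> return 0
Result: 0 (not a palindrome)

0


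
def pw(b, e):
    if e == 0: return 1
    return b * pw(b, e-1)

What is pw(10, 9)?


pw(10, 9)
= 10 * pw(10, 8)
= 10 * 10 * pw(10, 7)
= 10 * 10 * 10 * pw(10, 6)
= 10 * 10 * 10 * 10 * pw(10, 5)
= 10 * 10 * 10 * 10 * 10 * pw(10, 4)
= 10 * 10 * 10 * 10 * 10 * 10 * pw(10, 3)
= 10 * 10 * 10 * 10 * 10 * 10 * 10 * pw(10, 2)
= 10 * 10 * 10 * 10 * 10 * 10 * 10 * 10 * pw(10, 1)
= 10 * 10 * 10 * 10 * 10 * 10 * 10 * 10 * 10 * pw(10, 0)
= 10 * 10 * 10 * 10 * 10 * 10 * 10 * 10 * 10 * 1
= 1000000000

1000000000


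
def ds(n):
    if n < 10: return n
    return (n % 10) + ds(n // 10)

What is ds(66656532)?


ds(66656532) = 2 + ds(6665653)
ds(6665653) = 3 + ds(666565)
ds(666565) = 5 + ds(66656)
ds(66656) = 6 + ds(6665)
ds(6665) = 5 + ds(666)
ds(666) = 6 + ds(66)
ds(66) = 6 + ds(6)
ds(6) = 6  (base case)
Total: 2 + 3 + 5 + 6 + 5 + 6 + 6 + 6 = 39

39


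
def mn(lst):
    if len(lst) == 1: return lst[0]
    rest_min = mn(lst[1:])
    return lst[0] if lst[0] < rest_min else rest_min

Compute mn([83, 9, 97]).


mn([83, 9, 97]): compare 83 with mn([9, 97])
mn([9, 97]): compare 9 with mn([97])
mn([97]) = 97  (base case)
Compare 9 with 97 -> 9
Compare 83 with 9 -> 9

9


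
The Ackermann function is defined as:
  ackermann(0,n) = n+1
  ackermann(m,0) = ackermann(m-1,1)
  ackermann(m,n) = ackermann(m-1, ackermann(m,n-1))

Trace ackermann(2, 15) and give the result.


ackermann(2, 15) = ackermann(1, ackermann(2, 14))
  ackermann(2, 14) = ackermann(1, ackermann(2, 13))
    ackermann(2, 13) = ackermann(1, ackermann(2, 12))
      ackermann(2, 12) = ackermann(1, ackermann(2, 11))
        ackermann(2, 11) = ackermann(1, ackermann(2, 10))
          ackermann(2, 10) = ackermann(1, ackermann(2, 9))
          ackermann(2, 9) = ackermann(1, ackermann(2, 8))
          ackermann(2, 8) = ackermann(1, ackermann(2, 7))
          ackermann(2, 7) = ackermann(1, ackermann(2, 6))
          ackermann(2, 6) = ackermann(1, ackermann(2, 5))
          ackermann(2, 5) = ackermann(1, ackermann(2, 4))
          ackermann(2, 4) = ackermann(1, ackermann(2, 3))
          ackermann(2, 3) = ackermann(1, ackermann(2, 2))
          ackermann(2, 2) = ackermann(1, ackermann(2, 1))
          ackermann(2, 1) = ackermann(1, ackermann(2, 0))
          ackermann(2, 0) = ackermann(1, 1)
          ackermann(1, 1) = ackermann(0, ackermann(1, 0))
          ackermann(1, 0) = ackermann(0, 1)
          ackermann(0, 1) = 2
            = ackermann(0, 2)
          ackermann(0, 2) = 3
            = ackermann(1, 3)
          ackermann(1, 3) = ackermann(0, ackermann(1, 2))
          ackermann(1, 2) = ackermann(0, ackermann(1, 1))
          ackermann(1, 1) = ackermann(0, ackermann(1, 0))
... (trace truncated)
Result: ackermann(2, 15) = 33

33


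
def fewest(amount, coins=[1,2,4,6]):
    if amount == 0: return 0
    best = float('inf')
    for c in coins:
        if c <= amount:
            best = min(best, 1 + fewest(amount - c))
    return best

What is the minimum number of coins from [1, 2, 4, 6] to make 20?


Building up with DP:
fewest(0) = 0
fewest(1) = min(1+fewest(0)=1+0=1) = 1
fewest(2) = min(1+fewest(1)=1+1=2, 1+fewest(0)=1+0=1) = 1
fewest(3) = min(1+fewest(2)=1+1=2, 1+fewest(1)=1+1=2) = 2
fewest(4) = min(1+fewest(3)=1+2=3, 1+fewest(2)=1+1=2, 1+fewest(0)=1+0=1) = 1
fewest(5) = min(1+fewest(4)=1+1=2, 1+fewest(3)=1+2=3, 1+fewest(1)=1+1=2) = 2
fewest(6) = min(1+fewest(5)=1+2=3, 1+fewest(4)=1+1=2, 1+fewest(2)=1+1=2, 1+fewest(0)=1+0=1) = 1
fewest(7) = min(1+fewest(6)=1+1=2, 1+fewest(5)=1+2=3, 1+fewest(3)=1+2=3, 1+fewest(1)=1+1=2) = 2
fewest(8) = min(1+fewest(7)=1+2=3, 1+fewest(6)=1+1=2, 1+fewest(4)=1+1=2, 1+fewest(2)=1+1=2) = 2
fewest(9) = min(1+fewest(8)=1+2=3, 1+fewest(7)=1+2=3, 1+fewest(5)=1+2=3, 1+fewest(3)=1+2=3) = 3
fewest(10) = min(1+fewest(9)=1+3=4, 1+fewest(8)=1+2=3, 1+fewest(6)=1+1=2, 1+fewest(4)=1+1=2) = 2
fewest(11) = min(1+fewest(10)=1+2=3, 1+fewest(9)=1+3=4, 1+fewest(7)=1+2=3, 1+fewest(5)=1+2=3) = 3
fewest(12) = min(1+fewest(11)=1+3=4, 1+fewest(10)=1+2=3, 1+fewest(8)=1+2=3, 1+fewest(6)=1+1=2) = 2
fewest(13) = min(1+fewest(12)=1+2=3, 1+fewest(11)=1+3=4, 1+fewest(9)=1+3=4, 1+fewest(7)=1+2=3) = 3
fewest(14) = min(1+fewest(13)=1+3=4, 1+fewest(12)=1+2=3, 1+fewest(10)=1+2=3, 1+fewest(8)=1+2=3) = 3
fewest(15) = min(1+fewest(14)=1+3=4, 1+fewest(13)=1+3=4, 1+fewest(11)=1+3=4, 1+fewest(9)=1+3=4) = 4
fewest(16) = min(1+fewest(15)=1+4=5, 1+fewest(14)=1+3=4, 1+fewest(12)=1+2=3, 1+fewest(10)=1+2=3) = 3
fewest(17) = min(1+fewest(16)=1+3=4, 1+fewest(15)=1+4=5, 1+fewest(13)=1+3=4, 1+fewest(11)=1+3=4) = 4
fewest(18) = min(1+fewest(17)=1+4=5, 1+fewest(16)=1+3=4, 1+fewest(14)=1+3=4, 1+fewest(12)=1+2=3) = 3
fewest(19) = min(1+fewest(18)=1+3=4, 1+fewest(17)=1+4=5, 1+fewest(15)=1+4=5, 1+fewest(13)=1+3=4) = 4
fewest(20) = min(1+fewest(19)=1+4=5, 1+fewest(18)=1+3=4, 1+fewest(16)=1+3=4, 1+fewest(14)=1+3=4) = 4

4


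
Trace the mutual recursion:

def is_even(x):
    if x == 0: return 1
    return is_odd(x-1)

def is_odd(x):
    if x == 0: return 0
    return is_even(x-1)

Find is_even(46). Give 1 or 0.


is_even(46) = is_odd(45)
is_odd(45) = is_even(44)
is_even(44) = is_odd(43)
is_odd(43) = is_even(42)
is_even(42) = is_odd(41)
is_odd(41) = is_even(40)
is_even(40) = is_odd(39)
is_odd(39) = is_even(38)
is_even(38) = is_odd(37)
is_odd(37) = is_even(36)
is_even(36) = is_odd(35)
is_odd(35) = is_even(34)
is_even(34) = is_odd(33)
is_odd(33) = is_even(32)
is_even(32) = is_odd(31)
is_odd(31) = is_even(30)
is_even(30) = is_odd(29)
is_odd(29) = is_even(28)
is_even(28) = is_odd(27)
is_odd(27) = is_even(26)
is_even(26) = is_odd(25)
is_odd(25) = is_even(24)
is_even(24) = is_odd(23)
is_odd(23) = is_even(22)
is_even(22) = is_odd(21)
is_odd(21) = is_even(20)
is_even(20) = is_odd(19)
is_odd(19) = is_even(18)
is_even(18) = is_odd(17)
is_odd(17) = is_even(16)
is_even(16) = is_odd(15)
is_odd(15) = is_even(14)
is_even(14) = is_odd(13)
is_odd(13) = is_even(12)
is_even(12) = is_odd(11)
is_odd(11) = is_even(10)
is_even(10) = is_odd(9)
is_odd(9) = is_even(8)
is_even(8) = is_odd(7)
is_odd(7) = is_even(6)
is_even(6) = is_odd(5)
is_odd(5) = is_even(4)
is_even(4) = is_odd(3)
is_odd(3) = is_even(2)
is_even(2) = is_odd(1)
is_odd(1) = is_even(0)
is_even(0) = 1  (base case)
Result: 1

1


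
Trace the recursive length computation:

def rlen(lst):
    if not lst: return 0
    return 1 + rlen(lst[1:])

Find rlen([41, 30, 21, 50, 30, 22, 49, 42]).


rlen([41, 30, 21, 50, 30, 22, 49, 42]) = 1 + rlen([30, 21, 50, 30, 22, 49, 42])
rlen([30, 21, 50, 30, 22, 49, 42]) = 1 + rlen([21, 50, 30, 22, 49, 42])
rlen([21, 50, 30, 22, 49, 42]) = 1 + rlen([50, 30, 22, 49, 42])
rlen([50, 30, 22, 49, 42]) = 1 + rlen([30, 22, 49, 42])
rlen([30, 22, 49, 42]) = 1 + rlen([22, 49, 42])
rlen([22, 49, 42]) = 1 + rlen([49, 42])
rlen([49, 42]) = 1 + rlen([42])
rlen([42]) = 1 + rlen([])
rlen([]) = 0  (base case)
Unwinding: 1 + 1 + 1 + 1 + 1 + 1 + 1 + 1 + 0 = 8

8


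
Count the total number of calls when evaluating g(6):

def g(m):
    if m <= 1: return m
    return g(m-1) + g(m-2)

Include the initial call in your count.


Let C(n) = total calls for g(n)
C(0) = 1, C(1) = 1
C(2) = 1 + C(1) + C(0) = 1 + 1 + 1 = 3
C(3) = 1 + C(2) + C(1) = 1 + 3 + 1 = 5
C(4) = 1 + C(3) + C(2) = 1 + 5 + 3 = 9
C(5) = 1 + C(4) + C(3) = 1 + 9 + 5 = 15
C(6) = 1 + C(5) + C(4) = 1 + 15 + 9 = 25

25


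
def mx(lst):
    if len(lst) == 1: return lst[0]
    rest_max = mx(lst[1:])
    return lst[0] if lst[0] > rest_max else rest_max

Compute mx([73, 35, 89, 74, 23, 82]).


mx([73, 35, 89, 74, 23, 82]): compare 73 with mx([35, 89, 74, 23, 82])
mx([35, 89, 74, 23, 82]): compare 35 with mx([89, 74, 23, 82])
mx([89, 74, 23, 82]): compare 89 with mx([74, 23, 82])
mx([74, 23, 82]): compare 74 with mx([23, 82])
mx([23, 82]): compare 23 with mx([82])
mx([82]) = 82  (base case)
Compare 23 with 82 -> 82
Compare 74 with 82 -> 82
Compare 89 with 82 -> 89
Compare 35 with 89 -> 89
Compare 73 with 89 -> 89

89


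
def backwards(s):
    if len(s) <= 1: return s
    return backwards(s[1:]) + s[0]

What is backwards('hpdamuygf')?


backwards('hpdamuygf') = backwards('pdamuygf') + 'h'
backwards('pdamuygf') = backwards('damuygf') + 'p'
backwards('damuygf') = backwards('amuygf') + 'd'
backwards('amuygf') = backwards('muygf') + 'a'
backwards('muygf') = backwards('uygf') + 'm'
backwards('uygf') = backwards('ygf') + 'u'
backwards('ygf') = backwards('gf') + 'y'
backwards('gf') = backwards('f') + 'g'
backwards('f') = 'f'  (base case)
Concatenating: 'f' + 'g' + 'y' + 'u' + 'm' + 'a' + 'd' + 'p' + 'h' = 'fgyumadph'

fgyumadph


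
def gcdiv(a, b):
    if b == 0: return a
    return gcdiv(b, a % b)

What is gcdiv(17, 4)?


gcdiv(17, 4) = gcdiv(4, 1)
gcdiv(4, 1) = gcdiv(1, 0)
gcdiv(1, 0) = 1  (base case)

1


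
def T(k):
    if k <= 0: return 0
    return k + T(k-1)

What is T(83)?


T(83)
= 83 + 82 + 81 + 80 + 79 + 78 + 77 + 76 + 75 + 74 + 73 + 72 + 71 + 70 + 69 + 68 + 67 + 66 + 65 + 64 + 63 + 62 + 61 + 60 + 59 + 58 + 57 + 56 + 55 + 54 + 53 + 52 + 51 + 50 + 49 + 48 + 47 + 46 + 45 + 44 + 43 + 42 + 41 + 40 + 39 + 38 + 37 + 36 + 35 + 34 + 33 + 32 + 31 + 30 + 29 + 28 + 27 + 26 + 25 + 24 + 23 + 22 + 21 + 20 + 19 + 18 + 17 + 16 + 15 + 14 + 13 + 12 + 11 + 10 + 9 + 8 + 7 + 6 + 5 + 4 + 3 + 2 + 1 + T(0)
= 83 + 82 + 81 + 80 + 79 + 78 + 77 + 76 + 75 + 74 + 73 + 72 + 71 + 70 + 69 + 68 + 67 + 66 + 65 + 64 + 63 + 62 + 61 + 60 + 59 + 58 + 57 + 56 + 55 + 54 + 53 + 52 + 51 + 50 + 49 + 48 + 47 + 46 + 45 + 44 + 43 + 42 + 41 + 40 + 39 + 38 + 37 + 36 + 35 + 34 + 33 + 32 + 31 + 30 + 29 + 28 + 27 + 26 + 25 + 24 + 23 + 22 + 21 + 20 + 19 + 18 + 17 + 16 + 15 + 14 + 13 + 12 + 11 + 10 + 9 + 8 + 7 + 6 + 5 + 4 + 3 + 2 + 1 + 0
= 3486

3486


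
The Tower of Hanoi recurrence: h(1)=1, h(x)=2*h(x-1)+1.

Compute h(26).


h(26) = 2 * h(25) + 1
h(25) = 2 * h(24) + 1
h(24) = 2 * h(23) + 1
h(23) = 2 * h(22) + 1
h(22) = 2 * h(21) + 1
h(21) = 2 * h(20) + 1
h(20) = 2 * h(19) + 1
h(19) = 2 * h(18) + 1
h(18) = 2 * h(17) + 1
h(17) = 2 * h(16) + 1
h(16) = 2 * h(15) + 1
h(15) = 2 * h(14) + 1
h(14) = 2 * h(13) + 1
h(13) = 2 * h(12) + 1
h(12) = 2 * h(11) + 1
h(11) = 2 * h(10) + 1
h(10) = 2 * h(9) + 1
h(9) = 2 * h(8) + 1
h(8) = 2 * h(7) + 1
h(7) = 2 * h(6) + 1
h(6) = 2 * h(5) + 1
h(5) = 2 * h(4) + 1
h(4) = 2 * h(3) + 1
h(3) = 2 * h(2) + 1
h(2) = 2 * h(1) + 1
h(1) = 1  (base case)
h(2) = 2 * 1 + 1 = 3
h(3) = 2 * 3 + 1 = 7
h(4) = 2 * 7 + 1 = 15
h(5) = 2 * 15 + 1 = 31
h(6) = 2 * 31 + 1 = 63
h(7) = 2 * 63 + 1 = 127
h(8) = 2 * 127 + 1 = 255
h(9) = 2 * 255 + 1 = 511
h(10) = 2 * 511 + 1 = 1023
h(11) = 2 * 1023 + 1 = 2047
h(12) = 2 * 2047 + 1 = 4095
h(13) = 2 * 4095 + 1 = 8191
h(14) = 2 * 8191 + 1 = 16383
h(15) = 2 * 16383 + 1 = 32767
h(16) = 2 * 32767 + 1 = 65535
h(17) = 2 * 65535 + 1 = 131071
h(18) = 2 * 131071 + 1 = 262143
h(19) = 2 * 262143 + 1 = 524287
h(20) = 2 * 524287 + 1 = 1048575
h(21) = 2 * 1048575 + 1 = 2097151
h(22) = 2 * 2097151 + 1 = 4194303
h(23) = 2 * 4194303 + 1 = 8388607
h(24) = 2 * 8388607 + 1 = 16777215
h(25) = 2 * 16777215 + 1 = 33554431
h(26) = 2 * 33554431 + 1 = 67108863

67108863


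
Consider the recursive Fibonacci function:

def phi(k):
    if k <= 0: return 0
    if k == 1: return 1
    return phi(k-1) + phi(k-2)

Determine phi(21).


Computing phi(21) bottom-up:
phi(0) = 0
phi(1) = 1
phi(2) = phi(1) + phi(0) = 1 + 0 = 1
phi(3) = phi(2) + phi(1) = 1 + 1 = 2
phi(4) = phi(3) + phi(2) = 2 + 1 = 3
phi(5) = phi(4) + phi(3) = 3 + 2 = 5
phi(6) = phi(5) + phi(4) = 5 + 3 = 8
phi(7) = phi(6) + phi(5) = 8 + 5 = 13
phi(8) = phi(7) + phi(6) = 13 + 8 = 21
phi(9) = phi(8) + phi(7) = 21 + 13 = 34
phi(10) = phi(9) + phi(8) = 34 + 21 = 55
phi(11) = phi(10) + phi(9) = 55 + 34 = 89
phi(12) = phi(11) + phi(10) = 89 + 55 = 144
phi(13) = phi(12) + phi(11) = 144 + 89 = 233
phi(14) = phi(13) + phi(12) = 233 + 144 = 377
phi(15) = phi(14) + phi(13) = 377 + 233 = 610
phi(16) = phi(15) + phi(14) = 610 + 377 = 987
phi(17) = phi(16) + phi(15) = 987 + 610 = 1597
phi(18) = phi(17) + phi(16) = 1597 + 987 = 2584
phi(19) = phi(18) + phi(17) = 2584 + 1597 = 4181
phi(20) = phi(19) + phi(18) = 4181 + 2584 = 6765
phi(21) = phi(20) + phi(19) = 6765 + 4181 = 10946

10946


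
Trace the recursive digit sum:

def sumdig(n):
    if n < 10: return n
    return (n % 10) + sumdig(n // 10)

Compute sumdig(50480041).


sumdig(50480041) = 1 + sumdig(5048004)
sumdig(5048004) = 4 + sumdig(504800)
sumdig(504800) = 0 + sumdig(50480)
sumdig(50480) = 0 + sumdig(5048)
sumdig(5048) = 8 + sumdig(504)
sumdig(504) = 4 + sumdig(50)
sumdig(50) = 0 + sumdig(5)
sumdig(5) = 5  (base case)
Total: 1 + 4 + 0 + 0 + 8 + 4 + 0 + 5 = 22

22


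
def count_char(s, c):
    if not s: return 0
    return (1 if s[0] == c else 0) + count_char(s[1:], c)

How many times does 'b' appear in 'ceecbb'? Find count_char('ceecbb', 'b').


s[0]='c' != 'b' -> 0
s[0]='e' != 'b' -> 0
s[0]='e' != 'b' -> 0
s[0]='c' != 'b' -> 0
s[0]='b' == 'b' -> 1
s[0]='b' == 'b' -> 1
Sum: 0 + 0 + 0 + 0 + 1 + 1 = 2

2


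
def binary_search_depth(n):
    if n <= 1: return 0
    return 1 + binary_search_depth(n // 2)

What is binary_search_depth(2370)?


2370 / 2 = 1185
1185 / 2 = 592
592 / 2 = 296
296 / 2 = 148
148 / 2 = 74
74 / 2 = 37
37 / 2 = 18
18 / 2 = 9
9 / 2 = 4
4 / 2 = 2
2 / 2 = 1
Reached 1 after 11 halvings

11


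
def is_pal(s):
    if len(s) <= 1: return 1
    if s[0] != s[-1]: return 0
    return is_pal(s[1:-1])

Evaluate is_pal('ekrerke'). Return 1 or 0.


is_pal('ekrerke'): s[0]='e' == s[-1]='e' -> check is_pal('krerk')
is_pal('krerk'): s[0]='k' == s[-1]='k' -> check is_pal('rer')
is_pal('rer'): s[0]='r' == s[-1]='r' -> check is_pal('e')
is_pal('e'): len <= 1 -> return 1  (base case)
Result: 1 (palindrome)

1


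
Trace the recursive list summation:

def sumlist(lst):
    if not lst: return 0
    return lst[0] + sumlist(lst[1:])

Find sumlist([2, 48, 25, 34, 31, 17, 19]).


sumlist([2, 48, 25, 34, 31, 17, 19]) = 2 + sumlist([48, 25, 34, 31, 17, 19])
sumlist([48, 25, 34, 31, 17, 19]) = 48 + sumlist([25, 34, 31, 17, 19])
sumlist([25, 34, 31, 17, 19]) = 25 + sumlist([34, 31, 17, 19])
sumlist([34, 31, 17, 19]) = 34 + sumlist([31, 17, 19])
sumlist([31, 17, 19]) = 31 + sumlist([17, 19])
sumlist([17, 19]) = 17 + sumlist([19])
sumlist([19]) = 19 + sumlist([])
sumlist([]) = 0  (base case)
Total: 2 + 48 + 25 + 34 + 31 + 17 + 19 + 0 = 176

176


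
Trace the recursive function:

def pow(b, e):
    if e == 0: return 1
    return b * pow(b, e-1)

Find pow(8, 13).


pow(8, 13)
= 8 * pow(8, 12)
= 8 * 8 * pow(8, 11)
= 8 * 8 * 8 * pow(8, 10)
= 8 * 8 * 8 * 8 * pow(8, 9)
= 8 * 8 * 8 * 8 * 8 * pow(8, 8)
= 8 * 8 * 8 * 8 * 8 * 8 * pow(8, 7)
= 8 * 8 * 8 * 8 * 8 * 8 * 8 * pow(8, 6)
= 8 * 8 * 8 * 8 * 8 * 8 * 8 * 8 * pow(8, 5)
= 8 * 8 * 8 * 8 * 8 * 8 * 8 * 8 * 8 * pow(8, 4)
= 8 * 8 * 8 * 8 * 8 * 8 * 8 * 8 * 8 * 8 * pow(8, 3)
= 8 * 8 * 8 * 8 * 8 * 8 * 8 * 8 * 8 * 8 * 8 * pow(8, 2)
= 8 * 8 * 8 * 8 * 8 * 8 * 8 * 8 * 8 * 8 * 8 * 8 * pow(8, 1)
= 8 * 8 * 8 * 8 * 8 * 8 * 8 * 8 * 8 * 8 * 8 * 8 * 8 * pow(8, 0)
= 8 * 8 * 8 * 8 * 8 * 8 * 8 * 8 * 8 * 8 * 8 * 8 * 8 * 1
= 549755813888

549755813888


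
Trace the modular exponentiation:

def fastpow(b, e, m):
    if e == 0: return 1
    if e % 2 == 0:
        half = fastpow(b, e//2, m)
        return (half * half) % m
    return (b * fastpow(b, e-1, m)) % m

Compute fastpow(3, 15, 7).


fastpow(3, 15, 7): e is odd, compute fastpow(3, 14, 7)
  fastpow(3, 14, 7): e is even, compute fastpow(3, 7, 7)
    fastpow(3, 7, 7): e is odd, compute fastpow(3, 6, 7)
      fastpow(3, 6, 7): e is even, compute fastpow(3, 3, 7)
        fastpow(3, 3, 7): e is odd, compute fastpow(3, 2, 7)
          fastpow(3, 2, 7): e is even, compute fastpow(3, 1, 7)
          fastpow(3, 1, 7): e is odd, compute fastpow(3, 0, 7)
          fastpow(3, 0, 7) = 1
          (3 * 1) % 7 = 3
          half=3, (3*3) % 7 = 2
        (3 * 2) % 7 = 6
      half=6, (6*6) % 7 = 1
    (3 * 1) % 7 = 3
  half=3, (3*3) % 7 = 2
(3 * 2) % 7 = 6

6


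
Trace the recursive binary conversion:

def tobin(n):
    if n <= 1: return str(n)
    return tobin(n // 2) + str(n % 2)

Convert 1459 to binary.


tobin(1459) = tobin(729) + '1'
tobin(729) = tobin(364) + '1'
tobin(364) = tobin(182) + '0'
tobin(182) = tobin(91) + '0'
tobin(91) = tobin(45) + '1'
tobin(45) = tobin(22) + '1'
tobin(22) = tobin(11) + '0'
tobin(11) = tobin(5) + '1'
tobin(5) = tobin(2) + '1'
tobin(2) = tobin(1) + '0'
tobin(1) = '1'  (base case)
Concatenating: '1' + '0' + '1' + '1' + '0' + '1' + '1' + '0' + '0' + '1' + '1' = '10110110011'

10110110011


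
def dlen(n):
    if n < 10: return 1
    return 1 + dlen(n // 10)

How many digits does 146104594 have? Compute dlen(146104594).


dlen(146104594) = 1 + dlen(14610459)
dlen(14610459) = 1 + dlen(1461045)
dlen(1461045) = 1 + dlen(146104)
dlen(146104) = 1 + dlen(14610)
dlen(14610) = 1 + dlen(1461)
dlen(1461) = 1 + dlen(146)
dlen(146) = 1 + dlen(14)
dlen(14) = 1 + dlen(1)
dlen(1) = 1  (base case: 1 < 10)
Unwinding: 1 + 1 + 1 + 1 + 1 + 1 + 1 + 1 + 1 = 9

9


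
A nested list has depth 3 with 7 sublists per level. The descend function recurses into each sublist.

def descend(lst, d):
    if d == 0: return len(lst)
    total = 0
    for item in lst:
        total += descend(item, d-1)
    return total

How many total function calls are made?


At depth 0 (root): 1 call
At depth 1: each of 1 parents calls descend on 7 children = 7 calls
At depth 2: each of 7 parents calls descend on 7 children = 49 calls
At depth 3: each of 49 parents calls descend on 7 children = 343 calls
Total: 1 + 7 + 49 + 343 = 400

400


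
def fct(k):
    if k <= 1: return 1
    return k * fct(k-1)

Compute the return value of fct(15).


fct(15)
= 15 * fct(14)
= 15 * 14 * fct(13)
= 15 * 14 * 13 * fct(12)
= 15 * 14 * 13 * 12 * fct(11)
= 15 * 14 * 13 * 12 * 11 * fct(10)
= 15 * 14 * 13 * 12 * 11 * 10 * fct(9)
= 15 * 14 * 13 * 12 * 11 * 10 * 9 * fct(8)
= 15 * 14 * 13 * 12 * 11 * 10 * 9 * 8 * fct(7)
= 15 * 14 * 13 * 12 * 11 * 10 * 9 * 8 * 7 * fct(6)
= 15 * 14 * 13 * 12 * 11 * 10 * 9 * 8 * 7 * 6 * fct(5)
= 15 * 14 * 13 * 12 * 11 * 10 * 9 * 8 * 7 * 6 * 5 * fct(4)
= 15 * 14 * 13 * 12 * 11 * 10 * 9 * 8 * 7 * 6 * 5 * 4 * fct(3)
= 15 * 14 * 13 * 12 * 11 * 10 * 9 * 8 * 7 * 6 * 5 * 4 * 3 * fct(2)
= 15 * 14 * 13 * 12 * 11 * 10 * 9 * 8 * 7 * 6 * 5 * 4 * 3 * 2 * fct(1)
= 15 * 14 * 13 * 12 * 11 * 10 * 9 * 8 * 7 * 6 * 5 * 4 * 3 * 2 * 1
= 1307674368000

1307674368000


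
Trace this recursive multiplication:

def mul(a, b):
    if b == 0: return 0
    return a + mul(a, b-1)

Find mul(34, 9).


mul(34, 9) = 34 + mul(34, 8)
mul(34, 8) = 34 + mul(34, 7)
mul(34, 7) = 34 + mul(34, 6)
mul(34, 6) = 34 + mul(34, 5)
mul(34, 5) = 34 + mul(34, 4)
mul(34, 4) = 34 + mul(34, 3)
mul(34, 3) = 34 + mul(34, 2)
mul(34, 2) = 34 + mul(34, 1)
mul(34, 1) = 34 + mul(34, 0)
mul(34, 0) = 0  (base case)
Total: 34 + 34 + 34 + 34 + 34 + 34 + 34 + 34 + 34 + 0 = 306

306


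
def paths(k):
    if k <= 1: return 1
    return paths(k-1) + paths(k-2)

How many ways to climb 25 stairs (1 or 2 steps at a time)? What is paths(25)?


Building up from base cases:
paths(0) = 1
paths(1) = 1
paths(2) = paths(1) + paths(0) = 1 + 1 = 2
paths(3) = paths(2) + paths(1) = 2 + 1 = 3
paths(4) = paths(3) + paths(2) = 3 + 2 = 5
paths(5) = paths(4) + paths(3) = 5 + 3 = 8
paths(6) = paths(5) + paths(4) = 8 + 5 = 13
paths(7) = paths(6) + paths(5) = 13 + 8 = 21
paths(8) = paths(7) + paths(6) = 21 + 13 = 34
paths(9) = paths(8) + paths(7) = 34 + 21 = 55
paths(10) = paths(9) + paths(8) = 55 + 34 = 89
paths(11) = paths(10) + paths(9) = 89 + 55 = 144
paths(12) = paths(11) + paths(10) = 144 + 89 = 233
paths(13) = paths(12) + paths(11) = 233 + 144 = 377
paths(14) = paths(13) + paths(12) = 377 + 233 = 610
paths(15) = paths(14) + paths(13) = 610 + 377 = 987
paths(16) = paths(15) + paths(14) = 987 + 610 = 1597
paths(17) = paths(16) + paths(15) = 1597 + 987 = 2584
paths(18) = paths(17) + paths(16) = 2584 + 1597 = 4181
paths(19) = paths(18) + paths(17) = 4181 + 2584 = 6765
paths(20) = paths(19) + paths(18) = 6765 + 4181 = 10946
paths(21) = paths(20) + paths(19) = 10946 + 6765 = 17711
paths(22) = paths(21) + paths(20) = 17711 + 10946 = 28657
paths(23) = paths(22) + paths(21) = 28657 + 17711 = 46368
paths(24) = paths(23) + paths(22) = 46368 + 28657 = 75025
paths(25) = paths(24) + paths(23) = 75025 + 46368 = 121393

121393


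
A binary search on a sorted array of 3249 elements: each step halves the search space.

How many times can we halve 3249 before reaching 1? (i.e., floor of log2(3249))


3249 / 2 = 1624
1624 / 2 = 812
812 / 2 = 406
406 / 2 = 203
203 / 2 = 101
101 / 2 = 50
50 / 2 = 25
25 / 2 = 12
12 / 2 = 6
6 / 2 = 3
3 / 2 = 1
Reached 1 after 11 halvings

11


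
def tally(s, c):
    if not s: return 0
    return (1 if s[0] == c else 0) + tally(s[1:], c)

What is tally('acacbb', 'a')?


s[0]='a' == 'a' -> 1
s[0]='c' != 'a' -> 0
s[0]='a' == 'a' -> 1
s[0]='c' != 'a' -> 0
s[0]='b' != 'a' -> 0
s[0]='b' != 'a' -> 0
Sum: 1 + 0 + 1 + 0 + 0 + 0 = 2

2


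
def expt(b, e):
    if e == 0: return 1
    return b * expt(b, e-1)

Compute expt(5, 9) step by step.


expt(5, 9)
= 5 * expt(5, 8)
= 5 * 5 * expt(5, 7)
= 5 * 5 * 5 * expt(5, 6)
= 5 * 5 * 5 * 5 * expt(5, 5)
= 5 * 5 * 5 * 5 * 5 * expt(5, 4)
= 5 * 5 * 5 * 5 * 5 * 5 * expt(5, 3)
= 5 * 5 * 5 * 5 * 5 * 5 * 5 * expt(5, 2)
= 5 * 5 * 5 * 5 * 5 * 5 * 5 * 5 * expt(5, 1)
= 5 * 5 * 5 * 5 * 5 * 5 * 5 * 5 * 5 * expt(5, 0)
= 5 * 5 * 5 * 5 * 5 * 5 * 5 * 5 * 5 * 1
= 1953125

1953125


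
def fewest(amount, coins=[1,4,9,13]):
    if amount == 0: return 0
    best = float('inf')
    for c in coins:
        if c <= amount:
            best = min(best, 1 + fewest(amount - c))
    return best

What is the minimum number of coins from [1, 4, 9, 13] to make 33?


Building up with DP:
fewest(0) = 0
fewest(1) = min(1+fewest(0)=1+0=1) = 1
fewest(2) = min(1+fewest(1)=1+1=2) = 2
fewest(3) = min(1+fewest(2)=1+2=3) = 3
fewest(4) = min(1+fewest(3)=1+3=4, 1+fewest(0)=1+0=1) = 1
fewest(5) = min(1+fewest(4)=1+1=2, 1+fewest(1)=1+1=2) = 2
fewest(6) = min(1+fewest(5)=1+2=3, 1+fewest(2)=1+2=3) = 3
fewest(7) = min(1+fewest(6)=1+3=4, 1+fewest(3)=1+3=4) = 4
fewest(8) = min(1+fewest(7)=1+4=5, 1+fewest(4)=1+1=2) = 2
fewest(9) = min(1+fewest(8)=1+2=3, 1+fewest(5)=1+2=3, 1+fewest(0)=1+0=1) = 1
fewest(10) = min(1+fewest(9)=1+1=2, 1+fewest(6)=1+3=4, 1+fewest(1)=1+1=2) = 2
fewest(11) = min(1+fewest(10)=1+2=3, 1+fewest(7)=1+4=5, 1+fewest(2)=1+2=3) = 3
fewest(12) = min(1+fewest(11)=1+3=4, 1+fewest(8)=1+2=3, 1+fewest(3)=1+3=4) = 3
fewest(13) = min(1+fewest(12)=1+3=4, 1+fewest(9)=1+1=2, 1+fewest(4)=1+1=2, 1+fewest(0)=1+0=1) = 1
fewest(14) = min(1+fewest(13)=1+1=2, 1+fewest(10)=1+2=3, 1+fewest(5)=1+2=3, 1+fewest(1)=1+1=2) = 2
fewest(15) = min(1+fewest(14)=1+2=3, 1+fewest(11)=1+3=4, 1+fewest(6)=1+3=4, 1+fewest(2)=1+2=3) = 3
fewest(16) = min(1+fewest(15)=1+3=4, 1+fewest(12)=1+3=4, 1+fewest(7)=1+4=5, 1+fewest(3)=1+3=4) = 4
fewest(17) = min(1+fewest(16)=1+4=5, 1+fewest(13)=1+1=2, 1+fewest(8)=1+2=3, 1+fewest(4)=1+1=2) = 2
fewest(18) = min(1+fewest(17)=1+2=3, 1+fewest(14)=1+2=3, 1+fewest(9)=1+1=2, 1+fewest(5)=1+2=3) = 2
fewest(19) = min(1+fewest(18)=1+2=3, 1+fewest(15)=1+3=4, 1+fewest(10)=1+2=3, 1+fewest(6)=1+3=4) = 3
fewest(20) = min(1+fewest(19)=1+3=4, 1+fewest(16)=1+4=5, 1+fewest(11)=1+3=4, 1+fewest(7)=1+4=5) = 4
fewest(21) = min(1+fewest(20)=1+4=5, 1+fewest(17)=1+2=3, 1+fewest(12)=1+3=4, 1+fewest(8)=1+2=3) = 3
fewest(22) = min(1+fewest(21)=1+3=4, 1+fewest(18)=1+2=3, 1+fewest(13)=1+1=2, 1+fewest(9)=1+1=2) = 2
fewest(23) = min(1+fewest(22)=1+2=3, 1+fewest(19)=1+3=4, 1+fewest(14)=1+2=3, 1+fewest(10)=1+2=3) = 3
fewest(24) = min(1+fewest(23)=1+3=4, 1+fewest(20)=1+4=5, 1+fewest(15)=1+3=4, 1+fewest(11)=1+3=4) = 4
fewest(25) = min(1+fewest(24)=1+4=5, 1+fewest(21)=1+3=4, 1+fewest(16)=1+4=5, 1+fewest(12)=1+3=4) = 4
fewest(26) = min(1+fewest(25)=1+4=5, 1+fewest(22)=1+2=3, 1+fewest(17)=1+2=3, 1+fewest(13)=1+1=2) = 2
fewest(27) = min(1+fewest(26)=1+2=3, 1+fewest(23)=1+3=4, 1+fewest(18)=1+2=3, 1+fewest(14)=1+2=3) = 3
fewest(28) = min(1+fewest(27)=1+3=4, 1+fewest(24)=1+4=5, 1+fewest(19)=1+3=4, 1+fewest(15)=1+3=4) = 4
fewest(29) = min(1+fewest(28)=1+4=5, 1+fewest(25)=1+4=5, 1+fewest(20)=1+4=5, 1+fewest(16)=1+4=5) = 5
fewest(30) = min(1+fewest(29)=1+5=6, 1+fewest(26)=1+2=3, 1+fewest(21)=1+3=4, 1+fewest(17)=1+2=3) = 3
fewest(31) = min(1+fewest(30)=1+3=4, 1+fewest(27)=1+3=4, 1+fewest(22)=1+2=3, 1+fewest(18)=1+2=3) = 3
fewest(32) = min(1+fewest(31)=1+3=4, 1+fewest(28)=1+4=5, 1+fewest(23)=1+3=4, 1+fewest(19)=1+3=4) = 4
fewest(33) = min(1+fewest(32)=1+4=5, 1+fewest(29)=1+5=6, 1+fewest(24)=1+4=5, 1+fewest(20)=1+4=5) = 5

5


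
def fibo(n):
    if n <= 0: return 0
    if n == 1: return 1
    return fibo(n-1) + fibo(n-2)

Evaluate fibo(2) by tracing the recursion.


Computing fibo(2) bottom-up:
fibo(0) = 0
fibo(1) = 1
fibo(2) = fibo(1) + fibo(0) = 1 + 0 = 1

1


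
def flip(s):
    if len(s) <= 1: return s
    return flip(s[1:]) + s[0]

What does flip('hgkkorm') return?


flip('hgkkorm') = flip('gkkorm') + 'h'
flip('gkkorm') = flip('kkorm') + 'g'
flip('kkorm') = flip('korm') + 'k'
flip('korm') = flip('orm') + 'k'
flip('orm') = flip('rm') + 'o'
flip('rm') = flip('m') + 'r'
flip('m') = 'm'  (base case)
Concatenating: 'm' + 'r' + 'o' + 'k' + 'k' + 'g' + 'h' = 'mrokkgh'

mrokkgh


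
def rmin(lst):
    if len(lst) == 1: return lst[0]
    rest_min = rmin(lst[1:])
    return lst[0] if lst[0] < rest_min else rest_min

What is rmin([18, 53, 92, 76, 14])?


rmin([18, 53, 92, 76, 14]): compare 18 with rmin([53, 92, 76, 14])
rmin([53, 92, 76, 14]): compare 53 with rmin([92, 76, 14])
rmin([92, 76, 14]): compare 92 with rmin([76, 14])
rmin([76, 14]): compare 76 with rmin([14])
rmin([14]) = 14  (base case)
Compare 76 with 14 -> 14
Compare 92 with 14 -> 14
Compare 53 with 14 -> 14
Compare 18 with 14 -> 14

14


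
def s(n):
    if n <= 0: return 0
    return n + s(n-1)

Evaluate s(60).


s(60)
= 60 + 59 + 58 + 57 + 56 + 55 + 54 + 53 + 52 + 51 + 50 + 49 + 48 + 47 + 46 + 45 + 44 + 43 + 42 + 41 + 40 + 39 + 38 + 37 + 36 + 35 + 34 + 33 + 32 + 31 + 30 + 29 + 28 + 27 + 26 + 25 + 24 + 23 + 22 + 21 + 20 + 19 + 18 + 17 + 16 + 15 + 14 + 13 + 12 + 11 + 10 + 9 + 8 + 7 + 6 + 5 + 4 + 3 + 2 + 1 + s(0)
= 60 + 59 + 58 + 57 + 56 + 55 + 54 + 53 + 52 + 51 + 50 + 49 + 48 + 47 + 46 + 45 + 44 + 43 + 42 + 41 + 40 + 39 + 38 + 37 + 36 + 35 + 34 + 33 + 32 + 31 + 30 + 29 + 28 + 27 + 26 + 25 + 24 + 23 + 22 + 21 + 20 + 19 + 18 + 17 + 16 + 15 + 14 + 13 + 12 + 11 + 10 + 9 + 8 + 7 + 6 + 5 + 4 + 3 + 2 + 1 + 0
= 1830

1830
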